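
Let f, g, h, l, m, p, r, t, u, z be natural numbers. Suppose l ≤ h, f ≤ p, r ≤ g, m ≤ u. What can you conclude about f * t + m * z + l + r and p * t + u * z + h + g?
f * t + m * z + l + r ≤ p * t + u * z + h + g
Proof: Since f ≤ p, f * t ≤ p * t. m ≤ u, therefore m * z ≤ u * z. f * t ≤ p * t, so f * t + m * z ≤ p * t + u * z. l ≤ h and r ≤ g, therefore l + r ≤ h + g. Because f * t + m * z ≤ p * t + u * z, f * t + m * z + l + r ≤ p * t + u * z + h + g.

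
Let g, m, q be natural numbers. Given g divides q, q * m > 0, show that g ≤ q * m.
Because g divides q, g divides q * m. q * m > 0, so g ≤ q * m.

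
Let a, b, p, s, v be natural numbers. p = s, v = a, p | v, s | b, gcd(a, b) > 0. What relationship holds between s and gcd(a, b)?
s ≤ gcd(a, b)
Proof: v = a and p | v, so p | a. p = s, so s | a. Since s | b, s | gcd(a, b). Since gcd(a, b) > 0, s ≤ gcd(a, b).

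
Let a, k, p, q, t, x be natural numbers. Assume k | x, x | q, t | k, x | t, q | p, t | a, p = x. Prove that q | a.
t | k and k | x, thus t | x. From x | t, t = x. From p = x and q | p, q | x. Since x | q, x = q. t = x, so t = q. Since t | a, q | a.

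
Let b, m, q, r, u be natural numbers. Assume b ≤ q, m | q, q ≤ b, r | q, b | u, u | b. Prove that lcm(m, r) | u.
Since q ≤ b and b ≤ q, q = b. Since b | u and u | b, b = u. q = b, so q = u. From m | q and r | q, lcm(m, r) | q. Since q = u, lcm(m, r) | u.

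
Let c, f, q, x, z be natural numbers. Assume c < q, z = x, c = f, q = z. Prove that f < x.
Since q = z and z = x, q = x. c < q, so c < x. c = f, so f < x.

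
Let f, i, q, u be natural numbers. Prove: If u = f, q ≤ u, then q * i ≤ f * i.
u = f and q ≤ u, thus q ≤ f. By multiplying by a non-negative, q * i ≤ f * i.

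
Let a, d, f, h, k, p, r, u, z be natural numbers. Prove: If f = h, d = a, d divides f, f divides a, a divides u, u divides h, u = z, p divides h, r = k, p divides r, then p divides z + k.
d = a and d divides f, thus a divides f. f divides a, so a = f. a divides u, so f divides u. From f = h, h divides u. u divides h, so h = u. Since u = z, h = z. p divides h, so p divides z. r = k and p divides r, hence p divides k. p divides z, so p divides z + k.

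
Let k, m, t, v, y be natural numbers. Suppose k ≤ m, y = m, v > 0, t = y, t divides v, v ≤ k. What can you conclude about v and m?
v = m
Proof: v ≤ k and k ≤ m, hence v ≤ m. t divides v and v > 0, thus t ≤ v. Because t = y, y ≤ v. Since y = m, m ≤ v. Since v ≤ m, v = m.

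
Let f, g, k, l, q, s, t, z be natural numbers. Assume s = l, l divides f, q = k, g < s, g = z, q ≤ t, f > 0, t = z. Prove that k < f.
t = z and q ≤ t, hence q ≤ z. s = l and g < s, thus g < l. l divides f and f > 0, therefore l ≤ f. Since g < l, g < f. Since g = z, z < f. q ≤ z, so q < f. From q = k, k < f.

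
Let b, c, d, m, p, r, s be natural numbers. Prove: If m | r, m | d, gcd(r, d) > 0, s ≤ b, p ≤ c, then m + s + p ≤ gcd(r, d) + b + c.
m | r and m | d, so m | gcd(r, d). gcd(r, d) > 0, so m ≤ gcd(r, d). Since s ≤ b and p ≤ c, s + p ≤ b + c. m ≤ gcd(r, d), so m + s + p ≤ gcd(r, d) + b + c.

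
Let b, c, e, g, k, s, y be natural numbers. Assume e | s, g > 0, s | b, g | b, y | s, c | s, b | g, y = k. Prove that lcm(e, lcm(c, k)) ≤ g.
y = k and y | s, hence k | s. c | s, so lcm(c, k) | s. Since e | s, lcm(e, lcm(c, k)) | s. b | g and g | b, so b = g. Since s | b, s | g. Since lcm(e, lcm(c, k)) | s, lcm(e, lcm(c, k)) | g. Because g > 0, lcm(e, lcm(c, k)) ≤ g.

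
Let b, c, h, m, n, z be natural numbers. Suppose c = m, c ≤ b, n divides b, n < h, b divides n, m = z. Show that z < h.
c = m and m = z, thus c = z. Since c ≤ b, z ≤ b. Because n divides b and b divides n, n = b. n < h, so b < h. Since z ≤ b, z < h.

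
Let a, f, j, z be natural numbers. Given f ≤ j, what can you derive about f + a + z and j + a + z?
f + a + z ≤ j + a + z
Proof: f ≤ j, so f + a ≤ j + a. Then f + a + z ≤ j + a + z.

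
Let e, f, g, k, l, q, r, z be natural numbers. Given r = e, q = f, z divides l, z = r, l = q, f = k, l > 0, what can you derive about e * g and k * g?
e * g ≤ k * g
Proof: q = f and f = k, thus q = k. Since z = r and r = e, z = e. From z divides l and l > 0, z ≤ l. Since l = q, z ≤ q. Since z = e, e ≤ q. Since q = k, e ≤ k. By multiplying by a non-negative, e * g ≤ k * g.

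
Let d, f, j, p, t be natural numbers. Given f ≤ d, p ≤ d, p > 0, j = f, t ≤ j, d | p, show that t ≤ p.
d | p and p > 0, so d ≤ p. p ≤ d, so d = p. Since j = f and t ≤ j, t ≤ f. f ≤ d, so t ≤ d. Since d = p, t ≤ p.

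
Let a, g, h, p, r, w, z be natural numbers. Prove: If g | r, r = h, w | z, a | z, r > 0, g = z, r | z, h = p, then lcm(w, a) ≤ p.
r = h and h = p, therefore r = p. g = z and g | r, so z | r. From r | z, z = r. w | z and a | z, thus lcm(w, a) | z. Since z = r, lcm(w, a) | r. From r > 0, lcm(w, a) ≤ r. Since r = p, lcm(w, a) ≤ p.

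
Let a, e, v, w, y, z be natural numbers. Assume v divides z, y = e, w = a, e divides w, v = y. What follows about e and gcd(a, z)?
e divides gcd(a, z)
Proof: w = a and e divides w, so e divides a. v = y and y = e, therefore v = e. v divides z, so e divides z. e divides a, so e divides gcd(a, z).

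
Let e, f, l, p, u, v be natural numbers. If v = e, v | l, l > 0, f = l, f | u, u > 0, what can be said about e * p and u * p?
e * p ≤ u * p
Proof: v = e and v | l, thus e | l. Because l > 0, e ≤ l. f | u and u > 0, therefore f ≤ u. f = l, so l ≤ u. e ≤ l, so e ≤ u. Then e * p ≤ u * p.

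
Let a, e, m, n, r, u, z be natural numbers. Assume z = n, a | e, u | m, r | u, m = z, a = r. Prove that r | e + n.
Since a = r and a | e, r | e. r | u and u | m, therefore r | m. m = z, so r | z. z = n, so r | n. Since r | e, r | e + n.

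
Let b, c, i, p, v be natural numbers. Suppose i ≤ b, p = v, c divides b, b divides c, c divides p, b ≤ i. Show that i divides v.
From c divides b and b divides c, c = b. b ≤ i and i ≤ b, thus b = i. c = b, so c = i. Since c divides p, i divides p. Since p = v, i divides v.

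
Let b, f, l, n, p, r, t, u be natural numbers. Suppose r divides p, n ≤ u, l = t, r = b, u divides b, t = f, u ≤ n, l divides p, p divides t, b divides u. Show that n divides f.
u ≤ n and n ≤ u, thus u = n. b divides u and u divides b, therefore b = u. Since r = b, r = u. Since l = t and l divides p, t divides p. p divides t, so p = t. r divides p, so r divides t. Since r = u, u divides t. t = f, so u divides f. u = n, so n divides f.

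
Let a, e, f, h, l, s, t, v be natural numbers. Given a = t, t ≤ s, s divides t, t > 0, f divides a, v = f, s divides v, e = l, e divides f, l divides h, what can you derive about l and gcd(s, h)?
l divides gcd(s, h)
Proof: s divides t and t > 0, so s ≤ t. Since t ≤ s, t = s. Since a = t, a = s. f divides a, so f divides s. v = f and s divides v, so s divides f. Since f divides s, f = s. e = l and e divides f, thus l divides f. Since f = s, l divides s. Since l divides h, l divides gcd(s, h).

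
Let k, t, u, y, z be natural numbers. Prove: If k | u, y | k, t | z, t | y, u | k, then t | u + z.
k | u and u | k, thus k = u. y | k, so y | u. From t | y, t | u. t | z, so t | u + z.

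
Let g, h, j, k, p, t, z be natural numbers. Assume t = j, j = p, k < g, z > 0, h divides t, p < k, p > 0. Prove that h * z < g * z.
t = j and j = p, therefore t = p. h divides t, so h divides p. p > 0, so h ≤ p. p < k and k < g, thus p < g. h ≤ p, so h < g. Since z > 0, by multiplying by a positive, h * z < g * z.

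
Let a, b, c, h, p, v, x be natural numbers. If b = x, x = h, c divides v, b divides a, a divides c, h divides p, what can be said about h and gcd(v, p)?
h divides gcd(v, p)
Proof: b = x and x = h, so b = h. Since b divides a, h divides a. a divides c, so h divides c. c divides v, so h divides v. h divides p, so h divides gcd(v, p).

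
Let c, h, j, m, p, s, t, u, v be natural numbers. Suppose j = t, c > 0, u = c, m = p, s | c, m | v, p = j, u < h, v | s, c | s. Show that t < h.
m = p and p = j, thus m = j. s | c and c | s, therefore s = c. m | v and v | s, therefore m | s. Since s = c, m | c. Because m = j, j | c. Since c > 0, j ≤ c. j = t, so t ≤ c. u = c and u < h, hence c < h. From t ≤ c, t < h.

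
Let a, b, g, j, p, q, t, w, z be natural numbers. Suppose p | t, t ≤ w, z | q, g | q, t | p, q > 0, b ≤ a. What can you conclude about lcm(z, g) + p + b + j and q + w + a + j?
lcm(z, g) + p + b + j ≤ q + w + a + j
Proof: z | q and g | q, so lcm(z, g) | q. Since q > 0, lcm(z, g) ≤ q. t | p and p | t, therefore t = p. Since t ≤ w, p ≤ w. b ≤ a, therefore b + j ≤ a + j. p ≤ w, so p + b + j ≤ w + a + j. lcm(z, g) ≤ q, so lcm(z, g) + p + b + j ≤ q + w + a + j.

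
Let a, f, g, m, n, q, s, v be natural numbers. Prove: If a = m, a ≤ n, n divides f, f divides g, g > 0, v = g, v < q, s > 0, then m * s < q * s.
n divides f and f divides g, so n divides g. g > 0, so n ≤ g. a ≤ n, so a ≤ g. a = m, so m ≤ g. Since v = g and v < q, g < q. m ≤ g, so m < q. From s > 0, by multiplying by a positive, m * s < q * s.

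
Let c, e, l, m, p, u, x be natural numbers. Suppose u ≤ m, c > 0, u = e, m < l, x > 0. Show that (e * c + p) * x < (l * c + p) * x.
Because u = e and u ≤ m, e ≤ m. Because m < l, e < l. c > 0, so e * c < l * c. Then e * c + p < l * c + p. From x > 0, (e * c + p) * x < (l * c + p) * x.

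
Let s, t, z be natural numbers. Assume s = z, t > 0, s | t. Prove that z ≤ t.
s | t and t > 0, so s ≤ t. s = z, so z ≤ t.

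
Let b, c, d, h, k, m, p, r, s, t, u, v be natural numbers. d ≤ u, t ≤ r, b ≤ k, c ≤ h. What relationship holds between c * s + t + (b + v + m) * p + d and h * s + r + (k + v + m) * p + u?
c * s + t + (b + v + m) * p + d ≤ h * s + r + (k + v + m) * p + u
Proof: c ≤ h. By multiplying by a non-negative, c * s ≤ h * s. t ≤ r, so c * s + t ≤ h * s + r. Because b ≤ k, b + v ≤ k + v. Then b + v + m ≤ k + v + m. By multiplying by a non-negative, (b + v + m) * p ≤ (k + v + m) * p. Since c * s + t ≤ h * s + r, c * s + t + (b + v + m) * p ≤ h * s + r + (k + v + m) * p. d ≤ u, so c * s + t + (b + v + m) * p + d ≤ h * s + r + (k + v + m) * p + u.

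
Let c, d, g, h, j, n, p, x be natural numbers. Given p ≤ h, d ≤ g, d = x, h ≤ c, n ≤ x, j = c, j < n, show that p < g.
Since p ≤ h and h ≤ c, p ≤ c. j = c and j < n, so c < n. Since p ≤ c, p < n. d = x and d ≤ g, so x ≤ g. Since n ≤ x, n ≤ g. p < n, so p < g.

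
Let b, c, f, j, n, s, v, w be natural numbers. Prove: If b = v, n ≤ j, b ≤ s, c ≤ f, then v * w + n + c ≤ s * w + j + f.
b = v and b ≤ s, therefore v ≤ s. Then v * w ≤ s * w. n ≤ j and c ≤ f, hence n + c ≤ j + f. From v * w ≤ s * w, v * w + n + c ≤ s * w + j + f.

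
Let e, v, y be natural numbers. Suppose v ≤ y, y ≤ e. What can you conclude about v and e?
v ≤ e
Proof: Since v ≤ y and y ≤ e, by transitivity, v ≤ e.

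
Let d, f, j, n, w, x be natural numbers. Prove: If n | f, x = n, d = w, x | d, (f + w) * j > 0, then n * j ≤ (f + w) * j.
Since d = w and x | d, x | w. x = n, so n | w. Because n | f, n | f + w. Then n * j | (f + w) * j. (f + w) * j > 0, so n * j ≤ (f + w) * j.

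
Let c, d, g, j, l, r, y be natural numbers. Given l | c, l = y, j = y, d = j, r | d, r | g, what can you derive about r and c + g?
r | c + g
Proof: Since d = j and j = y, d = y. Since r | d, r | y. From l = y and l | c, y | c. Since r | y, r | c. r | g, so r | c + g.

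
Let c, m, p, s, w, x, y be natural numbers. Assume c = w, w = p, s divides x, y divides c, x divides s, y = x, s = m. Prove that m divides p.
x divides s and s divides x, thus x = s. y = x, so y = s. c = w and w = p, so c = p. y divides c, so y divides p. Since y = s, s divides p. Since s = m, m divides p.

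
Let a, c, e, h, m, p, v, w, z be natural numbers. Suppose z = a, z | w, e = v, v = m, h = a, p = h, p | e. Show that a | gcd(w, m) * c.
Because z = a and z | w, a | w. Since e = v and v = m, e = m. p = h and p | e, hence h | e. Since h = a, a | e. e = m, so a | m. Since a | w, a | gcd(w, m). Then a | gcd(w, m) * c.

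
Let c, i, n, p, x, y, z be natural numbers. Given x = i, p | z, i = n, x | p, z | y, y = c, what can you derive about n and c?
n | c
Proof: From x = i and x | p, i | p. Since p | z, i | z. Since z | y, i | y. Because y = c, i | c. i = n, so n | c.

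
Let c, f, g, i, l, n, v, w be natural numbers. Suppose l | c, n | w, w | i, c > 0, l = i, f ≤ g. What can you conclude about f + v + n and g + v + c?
f + v + n ≤ g + v + c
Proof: From f ≤ g, f + v ≤ g + v. Since n | w and w | i, n | i. l = i and l | c, hence i | c. Since n | i, n | c. Since c > 0, n ≤ c. f + v ≤ g + v, so f + v + n ≤ g + v + c.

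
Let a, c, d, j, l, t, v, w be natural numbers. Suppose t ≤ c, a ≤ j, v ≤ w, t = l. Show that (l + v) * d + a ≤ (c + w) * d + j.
t = l and t ≤ c, thus l ≤ c. Since v ≤ w, l + v ≤ c + w. By multiplying by a non-negative, (l + v) * d ≤ (c + w) * d. Since a ≤ j, (l + v) * d + a ≤ (c + w) * d + j.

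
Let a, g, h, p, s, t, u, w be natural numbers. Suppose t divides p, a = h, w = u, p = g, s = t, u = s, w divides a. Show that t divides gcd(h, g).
u = s and s = t, therefore u = t. Because a = h and w divides a, w divides h. Since w = u, u divides h. u = t, so t divides h. p = g and t divides p, therefore t divides g. Since t divides h, t divides gcd(h, g).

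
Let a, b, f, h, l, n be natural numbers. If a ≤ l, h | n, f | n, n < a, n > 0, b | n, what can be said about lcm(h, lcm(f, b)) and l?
lcm(h, lcm(f, b)) < l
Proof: From f | n and b | n, lcm(f, b) | n. Since h | n, lcm(h, lcm(f, b)) | n. Since n > 0, lcm(h, lcm(f, b)) ≤ n. n < a, so lcm(h, lcm(f, b)) < a. Since a ≤ l, lcm(h, lcm(f, b)) < l.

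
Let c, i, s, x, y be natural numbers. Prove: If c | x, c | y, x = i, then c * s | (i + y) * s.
From x = i and c | x, c | i. Since c | y, c | i + y. Then c * s | (i + y) * s.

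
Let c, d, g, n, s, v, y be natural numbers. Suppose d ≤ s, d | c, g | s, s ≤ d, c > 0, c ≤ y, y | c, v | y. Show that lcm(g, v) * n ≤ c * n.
d ≤ s and s ≤ d, thus d = s. d | c, so s | c. g | s, so g | c. y | c and c > 0, so y ≤ c. Since c ≤ y, y = c. v | y, so v | c. g | c, so lcm(g, v) | c. Because c > 0, lcm(g, v) ≤ c. Then lcm(g, v) * n ≤ c * n.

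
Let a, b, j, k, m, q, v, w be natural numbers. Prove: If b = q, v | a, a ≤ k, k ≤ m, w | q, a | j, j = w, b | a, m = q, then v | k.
Because b = q and b | a, q | a. Since j = w and a | j, a | w. Since w | q, a | q. q | a, so q = a. m = q and k ≤ m, therefore k ≤ q. Since q = a, k ≤ a. Since a ≤ k, a = k. v | a, so v | k.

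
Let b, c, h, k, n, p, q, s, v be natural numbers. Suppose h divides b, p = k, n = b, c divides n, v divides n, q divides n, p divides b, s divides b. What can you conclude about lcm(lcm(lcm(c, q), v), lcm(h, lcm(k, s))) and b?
lcm(lcm(lcm(c, q), v), lcm(h, lcm(k, s))) divides b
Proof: c divides n and q divides n, so lcm(c, q) divides n. v divides n, so lcm(lcm(c, q), v) divides n. n = b, so lcm(lcm(c, q), v) divides b. Since p = k and p divides b, k divides b. Since s divides b, lcm(k, s) divides b. Since h divides b, lcm(h, lcm(k, s)) divides b. Since lcm(lcm(c, q), v) divides b, lcm(lcm(lcm(c, q), v), lcm(h, lcm(k, s))) divides b.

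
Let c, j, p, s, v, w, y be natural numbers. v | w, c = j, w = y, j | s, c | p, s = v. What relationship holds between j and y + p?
j | y + p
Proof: s = v and j | s, therefore j | v. w = y and v | w, therefore v | y. Since j | v, j | y. Because c = j and c | p, j | p. j | y, so j | y + p.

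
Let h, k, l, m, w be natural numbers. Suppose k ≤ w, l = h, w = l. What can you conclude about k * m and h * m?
k * m ≤ h * m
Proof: w = l and l = h, so w = h. Since k ≤ w, k ≤ h. By multiplying by a non-negative, k * m ≤ h * m.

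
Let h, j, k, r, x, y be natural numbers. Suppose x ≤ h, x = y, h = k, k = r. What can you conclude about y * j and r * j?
y * j ≤ r * j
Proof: h = k and x ≤ h, thus x ≤ k. Since k = r, x ≤ r. Because x = y, y ≤ r. Then y * j ≤ r * j.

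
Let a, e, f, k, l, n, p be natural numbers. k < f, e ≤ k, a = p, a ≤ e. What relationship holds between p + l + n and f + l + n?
p + l + n < f + l + n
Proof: Since a = p and a ≤ e, p ≤ e. e ≤ k, so p ≤ k. k < f, so p < f. Then p + l < f + l. Then p + l + n < f + l + n.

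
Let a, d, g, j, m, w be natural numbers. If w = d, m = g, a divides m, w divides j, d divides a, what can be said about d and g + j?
d divides g + j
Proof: d divides a and a divides m, thus d divides m. Since m = g, d divides g. w = d and w divides j, thus d divides j. Because d divides g, d divides g + j.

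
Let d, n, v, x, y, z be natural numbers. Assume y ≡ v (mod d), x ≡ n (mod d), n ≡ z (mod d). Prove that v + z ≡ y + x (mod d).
Because x ≡ n (mod d) and n ≡ z (mod d), x ≡ z (mod d). y ≡ v (mod d), so y + x ≡ v + z (mod d). Then v + z ≡ y + x (mod d).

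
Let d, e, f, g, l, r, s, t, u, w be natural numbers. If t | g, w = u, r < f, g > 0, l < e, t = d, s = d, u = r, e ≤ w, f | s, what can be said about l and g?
l < g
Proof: w = u and u = r, so w = r. l < e and e ≤ w, thus l < w. Since w = r, l < r. Because s = d and f | s, f | d. t = d and t | g, thus d | g. Since f | d, f | g. Since g > 0, f ≤ g. r < f, so r < g. From l < r, l < g.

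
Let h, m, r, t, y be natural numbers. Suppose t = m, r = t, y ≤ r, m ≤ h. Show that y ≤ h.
Since r = t and t = m, r = m. y ≤ r, so y ≤ m. m ≤ h, so y ≤ h.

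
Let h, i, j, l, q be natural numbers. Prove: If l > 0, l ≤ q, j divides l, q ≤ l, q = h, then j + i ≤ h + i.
l ≤ q and q ≤ l, hence l = q. Since q = h, l = h. j divides l and l > 0, therefore j ≤ l. Since l = h, j ≤ h. Then j + i ≤ h + i.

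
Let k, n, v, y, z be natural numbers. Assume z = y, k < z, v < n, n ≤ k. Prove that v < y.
n ≤ k and k < z, therefore n < z. From z = y, n < y. Since v < n, v < y.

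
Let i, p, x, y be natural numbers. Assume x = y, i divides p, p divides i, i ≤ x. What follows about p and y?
p ≤ y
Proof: i divides p and p divides i, so i = p. Because x = y and i ≤ x, i ≤ y. Since i = p, p ≤ y.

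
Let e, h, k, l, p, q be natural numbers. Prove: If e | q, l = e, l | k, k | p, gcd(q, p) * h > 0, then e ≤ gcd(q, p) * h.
Since l = e and l | k, e | k. k | p, so e | p. Because e | q, e | gcd(q, p). Then e | gcd(q, p) * h. gcd(q, p) * h > 0, so e ≤ gcd(q, p) * h.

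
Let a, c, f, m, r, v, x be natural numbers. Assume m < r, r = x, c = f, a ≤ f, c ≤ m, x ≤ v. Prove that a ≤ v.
c = f and c ≤ m, so f ≤ m. Since m < r, f < r. Since r = x, f < x. From a ≤ f, a < x. x ≤ v, so a < v. Then a ≤ v.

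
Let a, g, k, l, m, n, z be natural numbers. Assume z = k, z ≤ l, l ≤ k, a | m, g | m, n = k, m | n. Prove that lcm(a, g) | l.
z = k and z ≤ l, hence k ≤ l. l ≤ k, so k = l. a | m and g | m, therefore lcm(a, g) | m. n = k and m | n, therefore m | k. Since lcm(a, g) | m, lcm(a, g) | k. k = l, so lcm(a, g) | l.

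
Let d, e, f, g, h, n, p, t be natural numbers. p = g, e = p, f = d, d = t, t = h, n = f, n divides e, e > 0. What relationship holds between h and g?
h ≤ g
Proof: Because f = d and d = t, f = t. t = h, so f = h. Since n = f and n divides e, f divides e. Since e > 0, f ≤ e. Since f = h, h ≤ e. Since e = p, h ≤ p. Since p = g, h ≤ g.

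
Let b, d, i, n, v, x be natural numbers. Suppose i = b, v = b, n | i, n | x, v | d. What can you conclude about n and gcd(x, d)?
n | gcd(x, d)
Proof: i = b and n | i, so n | b. v = b and v | d, thus b | d. n | b, so n | d. n | x, so n | gcd(x, d).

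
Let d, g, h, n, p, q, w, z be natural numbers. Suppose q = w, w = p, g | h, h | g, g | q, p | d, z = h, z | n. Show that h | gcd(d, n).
q = w and w = p, thus q = p. g | h and h | g, so g = h. Because g | q, h | q. q = p, so h | p. From p | d, h | d. z = h and z | n, thus h | n. h | d, so h | gcd(d, n).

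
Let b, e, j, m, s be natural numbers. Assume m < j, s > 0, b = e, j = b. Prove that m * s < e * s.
j = b and b = e, thus j = e. Since m < j, m < e. s > 0, so m * s < e * s.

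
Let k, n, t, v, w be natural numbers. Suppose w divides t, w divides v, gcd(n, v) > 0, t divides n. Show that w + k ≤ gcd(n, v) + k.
Since w divides t and t divides n, w divides n. Since w divides v, w divides gcd(n, v). gcd(n, v) > 0, so w ≤ gcd(n, v). Then w + k ≤ gcd(n, v) + k.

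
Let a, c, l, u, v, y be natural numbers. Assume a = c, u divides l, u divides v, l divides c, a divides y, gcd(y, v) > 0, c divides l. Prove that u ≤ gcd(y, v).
Because c divides l and l divides c, c = l. Since a = c, a = l. a divides y, so l divides y. Since u divides l, u divides y. u divides v, so u divides gcd(y, v). gcd(y, v) > 0, so u ≤ gcd(y, v).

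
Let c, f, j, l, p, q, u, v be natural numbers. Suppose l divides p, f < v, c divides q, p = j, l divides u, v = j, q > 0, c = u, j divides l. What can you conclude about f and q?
f < q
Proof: v = j and f < v, therefore f < j. p = j and l divides p, hence l divides j. j divides l, so l = j. Because c = u and c divides q, u divides q. l divides u, so l divides q. Since l = j, j divides q. q > 0, so j ≤ q. Since f < j, f < q.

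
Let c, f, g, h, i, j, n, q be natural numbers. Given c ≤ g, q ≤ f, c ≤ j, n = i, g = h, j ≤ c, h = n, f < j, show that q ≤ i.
Since h = n and n = i, h = i. c ≤ j and j ≤ c, therefore c = j. c ≤ g, so j ≤ g. From g = h, j ≤ h. Since f < j, f < h. h = i, so f < i. Since q ≤ f, q < i. Then q ≤ i.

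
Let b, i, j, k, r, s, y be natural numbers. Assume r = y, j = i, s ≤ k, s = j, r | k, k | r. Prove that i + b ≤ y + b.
From s = j and j = i, s = i. k | r and r | k, hence k = r. s ≤ k, so s ≤ r. Since s = i, i ≤ r. Because r = y, i ≤ y. Then i + b ≤ y + b.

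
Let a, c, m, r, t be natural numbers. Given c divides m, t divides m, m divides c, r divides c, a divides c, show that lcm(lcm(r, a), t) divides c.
Because r divides c and a divides c, lcm(r, a) divides c. Because m divides c and c divides m, m = c. t divides m, so t divides c. lcm(r, a) divides c, so lcm(lcm(r, a), t) divides c.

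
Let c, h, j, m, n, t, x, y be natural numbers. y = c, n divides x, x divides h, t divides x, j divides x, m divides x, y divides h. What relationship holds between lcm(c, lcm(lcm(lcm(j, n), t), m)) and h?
lcm(c, lcm(lcm(lcm(j, n), t), m)) divides h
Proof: y = c and y divides h, therefore c divides h. j divides x and n divides x, so lcm(j, n) divides x. Since t divides x, lcm(lcm(j, n), t) divides x. Since m divides x, lcm(lcm(lcm(j, n), t), m) divides x. x divides h, so lcm(lcm(lcm(j, n), t), m) divides h. From c divides h, lcm(c, lcm(lcm(lcm(j, n), t), m)) divides h.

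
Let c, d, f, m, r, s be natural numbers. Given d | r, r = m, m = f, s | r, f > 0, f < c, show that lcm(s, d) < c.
r = m and m = f, hence r = f. s | r and d | r, so lcm(s, d) | r. Since r = f, lcm(s, d) | f. f > 0, so lcm(s, d) ≤ f. Since f < c, lcm(s, d) < c.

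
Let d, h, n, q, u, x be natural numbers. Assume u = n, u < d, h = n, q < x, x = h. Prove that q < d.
x = h and h = n, thus x = n. Because q < x, q < n. Because u = n and u < d, n < d. Since q < n, q < d.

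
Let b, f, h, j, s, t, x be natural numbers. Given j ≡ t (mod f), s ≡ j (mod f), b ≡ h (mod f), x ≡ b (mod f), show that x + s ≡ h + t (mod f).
x ≡ b (mod f) and b ≡ h (mod f), hence x ≡ h (mod f). s ≡ j (mod f) and j ≡ t (mod f), hence s ≡ t (mod f). Combining with x ≡ h (mod f), by adding congruences, x + s ≡ h + t (mod f).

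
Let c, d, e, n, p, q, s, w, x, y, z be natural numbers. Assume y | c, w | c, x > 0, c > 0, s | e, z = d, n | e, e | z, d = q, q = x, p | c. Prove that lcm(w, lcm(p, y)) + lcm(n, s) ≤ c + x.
Since p | c and y | c, lcm(p, y) | c. w | c, so lcm(w, lcm(p, y)) | c. Since c > 0, lcm(w, lcm(p, y)) ≤ c. Because n | e and s | e, lcm(n, s) | e. z = d and d = q, thus z = q. e | z, so e | q. q = x, so e | x. lcm(n, s) | e, so lcm(n, s) | x. Since x > 0, lcm(n, s) ≤ x. lcm(w, lcm(p, y)) ≤ c, so lcm(w, lcm(p, y)) + lcm(n, s) ≤ c + x.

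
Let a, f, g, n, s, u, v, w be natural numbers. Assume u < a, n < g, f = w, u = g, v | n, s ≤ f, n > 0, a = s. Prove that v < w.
v | n and n > 0, so v ≤ n. n < g, so v < g. From u = g and u < a, g < a. Since a = s, g < s. f = w and s ≤ f, therefore s ≤ w. g < s, so g < w. Since v < g, v < w.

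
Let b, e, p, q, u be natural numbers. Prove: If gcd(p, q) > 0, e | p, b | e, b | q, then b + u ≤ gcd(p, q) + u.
b | e and e | p, hence b | p. b | q, so b | gcd(p, q). Since gcd(p, q) > 0, b ≤ gcd(p, q). Then b + u ≤ gcd(p, q) + u.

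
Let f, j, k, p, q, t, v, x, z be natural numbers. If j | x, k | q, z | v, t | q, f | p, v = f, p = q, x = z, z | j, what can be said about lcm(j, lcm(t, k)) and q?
lcm(j, lcm(t, k)) | q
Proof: x = z and j | x, hence j | z. Since z | j, z = j. Because v = f and z | v, z | f. Since z = j, j | f. p = q and f | p, thus f | q. From j | f, j | q. t | q and k | q, thus lcm(t, k) | q. Since j | q, lcm(j, lcm(t, k)) | q.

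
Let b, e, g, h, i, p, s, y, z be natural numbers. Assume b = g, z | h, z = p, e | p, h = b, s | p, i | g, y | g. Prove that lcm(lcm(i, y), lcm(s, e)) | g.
Because i | g and y | g, lcm(i, y) | g. s | p and e | p, so lcm(s, e) | p. Since h = b and b = g, h = g. z = p and z | h, hence p | h. Since h = g, p | g. Since lcm(s, e) | p, lcm(s, e) | g. lcm(i, y) | g, so lcm(lcm(i, y), lcm(s, e)) | g.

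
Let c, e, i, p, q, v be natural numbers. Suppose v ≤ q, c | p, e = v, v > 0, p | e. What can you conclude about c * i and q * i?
c * i ≤ q * i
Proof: From e = v and p | e, p | v. c | p, so c | v. v > 0, so c ≤ v. Since v ≤ q, c ≤ q. Then c * i ≤ q * i.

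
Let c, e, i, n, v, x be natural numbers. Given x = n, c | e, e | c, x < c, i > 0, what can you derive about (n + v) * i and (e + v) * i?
(n + v) * i < (e + v) * i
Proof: c | e and e | c, hence c = e. Since x < c, x < e. x = n, so n < e. Then n + v < e + v. Since i > 0, (n + v) * i < (e + v) * i.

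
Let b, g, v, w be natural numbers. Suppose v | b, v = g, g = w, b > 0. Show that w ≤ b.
Because v = g and g = w, v = w. v | b and b > 0, hence v ≤ b. From v = w, w ≤ b.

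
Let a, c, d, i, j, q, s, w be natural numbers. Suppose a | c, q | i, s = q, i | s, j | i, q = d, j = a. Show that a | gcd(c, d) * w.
s = q and i | s, thus i | q. q | i, so i = q. Since q = d, i = d. j = a and j | i, thus a | i. Since i = d, a | d. a | c, so a | gcd(c, d). Then a | gcd(c, d) * w.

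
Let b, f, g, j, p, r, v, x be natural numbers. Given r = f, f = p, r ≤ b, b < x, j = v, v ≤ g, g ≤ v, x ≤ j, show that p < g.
From r = f and f = p, r = p. r ≤ b and b < x, therefore r < x. v ≤ g and g ≤ v, therefore v = g. Since j = v, j = g. x ≤ j, so x ≤ g. Since r < x, r < g. Since r = p, p < g.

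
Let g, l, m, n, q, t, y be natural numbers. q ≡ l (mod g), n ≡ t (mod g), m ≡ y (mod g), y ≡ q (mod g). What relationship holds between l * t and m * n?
l * t ≡ m * n (mod g)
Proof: m ≡ y (mod g) and y ≡ q (mod g), so m ≡ q (mod g). Since q ≡ l (mod g), m ≡ l (mod g). Combined with n ≡ t (mod g), by multiplying congruences, m * n ≡ l * t (mod g). Then l * t ≡ m * n (mod g).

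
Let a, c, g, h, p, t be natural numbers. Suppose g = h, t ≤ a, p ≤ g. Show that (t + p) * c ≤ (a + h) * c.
Because g = h and p ≤ g, p ≤ h. Since t ≤ a, t + p ≤ a + h. Then (t + p) * c ≤ (a + h) * c.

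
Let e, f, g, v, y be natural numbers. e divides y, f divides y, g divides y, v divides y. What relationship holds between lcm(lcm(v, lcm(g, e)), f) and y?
lcm(lcm(v, lcm(g, e)), f) divides y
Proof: g divides y and e divides y, thus lcm(g, e) divides y. Since v divides y, lcm(v, lcm(g, e)) divides y. Since f divides y, lcm(lcm(v, lcm(g, e)), f) divides y.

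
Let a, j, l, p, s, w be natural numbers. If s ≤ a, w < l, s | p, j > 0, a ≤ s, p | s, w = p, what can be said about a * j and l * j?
a * j < l * j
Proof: Because p | s and s | p, p = s. s ≤ a and a ≤ s, hence s = a. From p = s, p = a. w = p and w < l, thus p < l. p = a, so a < l. Since j > 0, a * j < l * j.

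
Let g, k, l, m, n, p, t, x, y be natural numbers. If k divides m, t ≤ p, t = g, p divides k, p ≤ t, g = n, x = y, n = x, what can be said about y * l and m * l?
y * l divides m * l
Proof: t = g and g = n, thus t = n. Since n = x, t = x. Since x = y, t = y. p ≤ t and t ≤ p, thus p = t. Since p divides k, t divides k. Since k divides m, t divides m. Since t = y, y divides m. Then y * l divides m * l.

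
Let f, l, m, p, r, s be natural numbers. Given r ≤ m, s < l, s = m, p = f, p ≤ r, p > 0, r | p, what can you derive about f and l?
f < l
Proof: r | p and p > 0, therefore r ≤ p. Since p ≤ r, r = p. Since p = f, r = f. s = m and s < l, hence m < l. r ≤ m, so r < l. r = f, so f < l.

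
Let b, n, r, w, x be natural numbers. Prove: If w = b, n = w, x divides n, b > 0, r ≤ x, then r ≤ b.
n = w and w = b, therefore n = b. x divides n, so x divides b. b > 0, so x ≤ b. r ≤ x, so r ≤ b.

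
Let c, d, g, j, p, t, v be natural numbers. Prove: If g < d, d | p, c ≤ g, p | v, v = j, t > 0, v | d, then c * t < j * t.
d | p and p | v, thus d | v. v | d, so d = v. v = j, so d = j. c ≤ g and g < d, therefore c < d. d = j, so c < j. Since t > 0, c * t < j * t.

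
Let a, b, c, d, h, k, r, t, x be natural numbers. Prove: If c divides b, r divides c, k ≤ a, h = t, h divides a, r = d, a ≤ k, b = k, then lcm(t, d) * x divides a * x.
From h = t and h divides a, t divides a. k ≤ a and a ≤ k, therefore k = a. From b = k and c divides b, c divides k. Since r divides c, r divides k. r = d, so d divides k. Since k = a, d divides a. From t divides a, lcm(t, d) divides a. Then lcm(t, d) * x divides a * x.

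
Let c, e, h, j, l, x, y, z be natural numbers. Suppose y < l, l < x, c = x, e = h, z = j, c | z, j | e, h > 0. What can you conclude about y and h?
y < h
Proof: Since y < l and l < x, y < x. z = j and c | z, hence c | j. Since j | e, c | e. Since e = h, c | h. From c = x, x | h. h > 0, so x ≤ h. y < x, so y < h.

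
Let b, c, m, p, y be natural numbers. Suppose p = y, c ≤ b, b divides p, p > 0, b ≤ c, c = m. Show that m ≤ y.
b ≤ c and c ≤ b, thus b = c. c = m, so b = m. Since b divides p and p > 0, b ≤ p. b = m, so m ≤ p. p = y, so m ≤ y.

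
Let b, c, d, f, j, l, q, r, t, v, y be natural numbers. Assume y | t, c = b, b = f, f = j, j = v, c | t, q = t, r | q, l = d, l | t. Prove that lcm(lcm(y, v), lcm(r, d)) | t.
c = b and b = f, therefore c = f. f = j, so c = j. Because j = v, c = v. Since c | t, v | t. Since y | t, lcm(y, v) | t. From q = t and r | q, r | t. From l = d and l | t, d | t. r | t, so lcm(r, d) | t. Since lcm(y, v) | t, lcm(lcm(y, v), lcm(r, d)) | t.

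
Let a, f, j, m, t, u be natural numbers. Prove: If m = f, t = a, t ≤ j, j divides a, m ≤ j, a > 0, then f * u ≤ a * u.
j divides a and a > 0, thus j ≤ a. t = a and t ≤ j, therefore a ≤ j. j ≤ a, so j = a. m = f and m ≤ j, thus f ≤ j. Since j = a, f ≤ a. By multiplying by a non-negative, f * u ≤ a * u.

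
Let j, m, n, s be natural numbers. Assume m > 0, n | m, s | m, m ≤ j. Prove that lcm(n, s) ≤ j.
Since n | m and s | m, lcm(n, s) | m. Since m > 0, lcm(n, s) ≤ m. Since m ≤ j, lcm(n, s) ≤ j.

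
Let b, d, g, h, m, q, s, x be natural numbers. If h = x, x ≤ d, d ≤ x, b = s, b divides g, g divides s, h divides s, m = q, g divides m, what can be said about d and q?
d divides q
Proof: From x ≤ d and d ≤ x, x = d. Since h = x, h = d. Because b = s and b divides g, s divides g. Since g divides s, s = g. From h divides s, h divides g. h = d, so d divides g. m = q and g divides m, thus g divides q. Since d divides g, d divides q.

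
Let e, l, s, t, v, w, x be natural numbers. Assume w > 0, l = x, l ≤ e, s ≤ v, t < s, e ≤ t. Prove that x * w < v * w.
l ≤ e and e ≤ t, thus l ≤ t. l = x, so x ≤ t. Since t < s and s ≤ v, t < v. Since x ≤ t, x < v. w > 0, so x * w < v * w.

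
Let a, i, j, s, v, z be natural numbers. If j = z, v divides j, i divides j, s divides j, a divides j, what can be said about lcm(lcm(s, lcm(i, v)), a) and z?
lcm(lcm(s, lcm(i, v)), a) divides z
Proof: i divides j and v divides j, thus lcm(i, v) divides j. s divides j, so lcm(s, lcm(i, v)) divides j. Since a divides j, lcm(lcm(s, lcm(i, v)), a) divides j. Since j = z, lcm(lcm(s, lcm(i, v)), a) divides z.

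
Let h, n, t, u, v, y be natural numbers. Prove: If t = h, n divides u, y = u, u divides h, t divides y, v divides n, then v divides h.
y = u and t divides y, hence t divides u. t = h, so h divides u. u divides h, so u = h. v divides n and n divides u, therefore v divides u. u = h, so v divides h.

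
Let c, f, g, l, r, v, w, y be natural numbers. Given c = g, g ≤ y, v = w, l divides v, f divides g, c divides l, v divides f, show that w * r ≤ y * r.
Because c = g and c divides l, g divides l. Since l divides v, g divides v. v divides f and f divides g, thus v divides g. Because g divides v, g = v. v = w, so g = w. From g ≤ y, w ≤ y. By multiplying by a non-negative, w * r ≤ y * r.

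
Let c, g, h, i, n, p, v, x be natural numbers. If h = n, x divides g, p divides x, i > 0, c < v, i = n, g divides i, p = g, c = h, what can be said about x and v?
x < v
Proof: p = g and p divides x, therefore g divides x. Since x divides g, g = x. g divides i and i > 0, hence g ≤ i. g = x, so x ≤ i. Since i = n, x ≤ n. c = h and h = n, so c = n. Since c < v, n < v. From x ≤ n, x < v.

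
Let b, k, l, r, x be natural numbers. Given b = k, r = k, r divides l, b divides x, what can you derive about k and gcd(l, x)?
k divides gcd(l, x)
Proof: From r = k and r divides l, k divides l. From b = k and b divides x, k divides x. k divides l, so k divides gcd(l, x).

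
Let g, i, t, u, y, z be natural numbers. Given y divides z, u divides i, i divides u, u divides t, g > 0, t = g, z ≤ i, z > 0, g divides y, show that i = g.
u divides i and i divides u, hence u = i. u divides t, so i divides t. t = g, so i divides g. g > 0, so i ≤ g. g divides y and y divides z, therefore g divides z. z > 0, so g ≤ z. z ≤ i, so g ≤ i. i ≤ g, so i = g.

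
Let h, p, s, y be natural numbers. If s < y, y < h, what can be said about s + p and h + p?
s + p < h + p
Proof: s < y and y < h, so s < h. Then s + p < h + p.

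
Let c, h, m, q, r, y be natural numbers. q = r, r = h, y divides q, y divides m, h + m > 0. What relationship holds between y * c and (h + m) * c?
y * c ≤ (h + m) * c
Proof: q = r and r = h, thus q = h. Since y divides q, y divides h. From y divides m, y divides h + m. Since h + m > 0, y ≤ h + m. By multiplying by a non-negative, y * c ≤ (h + m) * c.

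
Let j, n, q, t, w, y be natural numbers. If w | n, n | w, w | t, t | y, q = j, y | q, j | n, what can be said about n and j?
n = j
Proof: w | n and n | w, hence w = n. w | t and t | y, so w | y. Since q = j and y | q, y | j. Since w | y, w | j. w = n, so n | j. j | n, so n = j.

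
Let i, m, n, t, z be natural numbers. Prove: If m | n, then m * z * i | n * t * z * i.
m | n, therefore m | n * t. Then m * z | n * t * z. Then m * z * i | n * t * z * i.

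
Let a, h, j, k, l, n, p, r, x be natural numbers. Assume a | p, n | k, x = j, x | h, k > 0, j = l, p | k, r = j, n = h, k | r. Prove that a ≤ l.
r = j and k | r, therefore k | j. x = j and x | h, therefore j | h. n = h and n | k, so h | k. j | h, so j | k. Since k | j, k = j. Since j = l, k = l. Since a | p and p | k, a | k. k > 0, so a ≤ k. Since k = l, a ≤ l.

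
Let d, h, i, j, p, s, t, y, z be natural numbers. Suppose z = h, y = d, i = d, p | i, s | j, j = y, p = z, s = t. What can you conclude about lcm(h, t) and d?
lcm(h, t) | d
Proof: p = z and z = h, thus p = h. Because p | i, h | i. Because i = d, h | d. Because j = y and y = d, j = d. Because s | j, s | d. s = t, so t | d. Since h | d, lcm(h, t) | d.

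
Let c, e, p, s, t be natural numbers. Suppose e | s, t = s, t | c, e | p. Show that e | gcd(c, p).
t = s and t | c, therefore s | c. e | s, so e | c. Since e | p, e | gcd(c, p).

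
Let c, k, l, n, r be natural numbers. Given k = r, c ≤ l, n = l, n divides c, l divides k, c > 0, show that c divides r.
n = l and n divides c, hence l divides c. Since c > 0, l ≤ c. c ≤ l, so l = c. Because l divides k, c divides k. k = r, so c divides r.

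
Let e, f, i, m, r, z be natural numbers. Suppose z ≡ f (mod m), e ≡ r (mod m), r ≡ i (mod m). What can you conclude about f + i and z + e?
f + i ≡ z + e (mod m)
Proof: e ≡ r (mod m) and r ≡ i (mod m), therefore e ≡ i (mod m). z ≡ f (mod m), so z + e ≡ f + i (mod m). Then f + i ≡ z + e (mod m).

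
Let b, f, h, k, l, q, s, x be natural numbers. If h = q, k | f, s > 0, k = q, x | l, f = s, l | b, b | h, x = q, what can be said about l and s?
l ≤ s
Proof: x = q and x | l, therefore q | l. Because h = q and b | h, b | q. l | b, so l | q. q | l, so q = l. Since k = q, k = l. Because f = s and k | f, k | s. Since s > 0, k ≤ s. k = l, so l ≤ s.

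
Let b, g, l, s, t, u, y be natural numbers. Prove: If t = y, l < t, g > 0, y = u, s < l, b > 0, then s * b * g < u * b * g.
t = y and y = u, so t = u. l < t, so l < u. s < l, so s < u. Combined with b > 0, by multiplying by a positive, s * b < u * b. From g > 0, by multiplying by a positive, s * b * g < u * b * g.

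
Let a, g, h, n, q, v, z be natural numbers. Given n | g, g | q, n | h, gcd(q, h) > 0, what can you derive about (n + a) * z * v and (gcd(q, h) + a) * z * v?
(n + a) * z * v ≤ (gcd(q, h) + a) * z * v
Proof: n | g and g | q, thus n | q. n | h, so n | gcd(q, h). From gcd(q, h) > 0, n ≤ gcd(q, h). Then n + a ≤ gcd(q, h) + a. Then (n + a) * z ≤ (gcd(q, h) + a) * z. Then (n + a) * z * v ≤ (gcd(q, h) + a) * z * v.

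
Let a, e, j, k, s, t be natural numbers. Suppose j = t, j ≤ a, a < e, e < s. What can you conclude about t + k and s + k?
t + k < s + k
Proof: j = t and j ≤ a, hence t ≤ a. Since a < e and e < s, a < s. Since t ≤ a, t < s. Then t + k < s + k.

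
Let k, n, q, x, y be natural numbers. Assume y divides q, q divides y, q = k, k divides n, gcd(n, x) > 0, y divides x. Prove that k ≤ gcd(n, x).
y divides q and q divides y, therefore y = q. q = k, so y = k. From y divides x, k divides x. Since k divides n, k divides gcd(n, x). From gcd(n, x) > 0, k ≤ gcd(n, x).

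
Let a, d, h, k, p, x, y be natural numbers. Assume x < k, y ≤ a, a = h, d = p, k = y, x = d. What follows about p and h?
p < h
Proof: Because x = d and d = p, x = p. k = y and x < k, so x < y. a = h and y ≤ a, hence y ≤ h. From x < y, x < h. x = p, so p < h.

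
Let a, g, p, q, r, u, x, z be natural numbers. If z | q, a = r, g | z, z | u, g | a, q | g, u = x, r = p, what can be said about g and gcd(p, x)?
g | gcd(p, x)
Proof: a = r and r = p, so a = p. Since g | a, g | p. z | q and q | g, so z | g. g | z, so z = g. u = x and z | u, therefore z | x. Since z = g, g | x. g | p, so g | gcd(p, x).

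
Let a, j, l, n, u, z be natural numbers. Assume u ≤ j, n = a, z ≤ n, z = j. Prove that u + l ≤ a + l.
Because n = a and z ≤ n, z ≤ a. z = j, so j ≤ a. u ≤ j, so u ≤ a. Then u + l ≤ a + l.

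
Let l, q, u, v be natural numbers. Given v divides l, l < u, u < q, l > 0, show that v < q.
v divides l and l > 0, therefore v ≤ l. l < u and u < q, hence l < q. Since v ≤ l, v < q.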